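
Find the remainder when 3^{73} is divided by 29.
By Fermat: 3^{28} ≡ 1 (mod 29). 73 = 2×28 + 17. So 3^{73} ≡ 3^{17} ≡ 2 (mod 29)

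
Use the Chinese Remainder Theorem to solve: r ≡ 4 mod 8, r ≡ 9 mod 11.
M = 8 × 11 = 88. M₁ = 11, y₁ ≡ 3 mod 8. M₂ = 8, y₂ ≡ 7 mod 11. r = 4×11×3 + 9×8×7 ≡ 20 mod 88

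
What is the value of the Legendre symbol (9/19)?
(9/19) = 9^{9} mod 19 = 1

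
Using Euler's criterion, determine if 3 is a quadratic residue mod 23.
By Euler's criterion: 3^{11} ≡ 1 mod 23. Since this equals 1, 3 is a QR.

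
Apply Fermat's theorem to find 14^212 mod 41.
By Fermat: 14^{40} ≡ 1 mod 41. 212 ≡ 12 mod 40. So 14^{212} ≡ 14^{12} ≡ 40 mod 41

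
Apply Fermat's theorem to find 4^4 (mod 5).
By Fermat's Little Theorem, 4^{4} ≡ 1 (mod 5) since 5 is prime and gcd(4, 5) = 1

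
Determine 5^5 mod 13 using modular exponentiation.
By repeated squaring mod 13: 5^{1}≡5, 5^{2}≡12, 5^{4}≡1. Then 5^{5} = 5^{4+1} ≡ 1 × 5 ≡ 5 mod 13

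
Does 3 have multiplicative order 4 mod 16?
Powers of 3 mod 16: 3^1≡3, 3^2≡9, 3^3≡11, 3^4≡1. First k with 3^k≡1 is k=4. Yes, ord_16(3) = 4.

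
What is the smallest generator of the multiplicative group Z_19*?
g = 2. For each prime q|18: 2^{9}≡18, 2^{6}≡7, none ≡ 1, so ord_19(2) = 18 and 2 is a primitive root.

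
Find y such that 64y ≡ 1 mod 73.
Since 73 is prime, by Fermat 64^(-1) ≡ 64^{71} ≡ 8 mod 73. Verify: 64 × 8 = 512 ≡ 1 mod 73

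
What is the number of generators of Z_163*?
A prime p has φ(p-1) primitive roots; here φ(162) = 54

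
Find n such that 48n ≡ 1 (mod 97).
Since 97 is prime, by Fermat 48^(-1) ≡ 48^{95} ≡ 95 (mod 97). Verify: 48 × 95 = 4560 ≡ 1 (mod 97)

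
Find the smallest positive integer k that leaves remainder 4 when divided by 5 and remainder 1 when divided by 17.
M = 5 × 17 = 85. M₁ = 17, y₁ ≡ 3 (mod 5). M₂ = 5, y₂ ≡ 7 (mod 17). k = 4×17×3 + 1×5×7 ≡ 69 (mod 85)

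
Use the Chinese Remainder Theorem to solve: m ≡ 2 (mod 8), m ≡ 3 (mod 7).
M = 8 × 7 = 56. M₁ = 7, y₁ ≡ 7 (mod 8). M₂ = 8, y₂ ≡ 1 (mod 7). m = 2×7×7 + 3×8×1 ≡ 10 (mod 56)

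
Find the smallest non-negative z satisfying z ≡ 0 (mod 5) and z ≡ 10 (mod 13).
M = 5 × 13 = 65. M₁ = 13, y₁ ≡ 2 (mod 5). M₂ = 5, y₂ ≡ 8 (mod 13). z = 0×13×2 + 10×5×8 ≡ 10 (mod 65)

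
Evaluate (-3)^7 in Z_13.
By repeated squaring mod 13: (-3)^{1}≡10, (-3)^{2}≡9, (-3)^{4}≡3. Then (-3)^{7} = (-3)^{4+2+1} ≡ 3 × 9 × 10 ≡ 10 mod 13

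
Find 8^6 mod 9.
By repeated squaring mod 9: 8^{1}≡8, 8^{2}≡1, 8^{4}≡1. Then 8^{6} = 8^{4+2} ≡ 1 × 1 ≡ 1 mod 9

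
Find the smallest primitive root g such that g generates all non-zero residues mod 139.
g = 2. Powers: [2, 4, 8, 16, 32, 64, 128, 117, 95, ...] generates all 138 non-zero residues.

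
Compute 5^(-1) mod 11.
Since 11 is prime, by Fermat 5^(-1) ≡ 5^{9} ≡ 9 mod 11. Verify: 5 × 9 = 45 ≡ 1 mod 11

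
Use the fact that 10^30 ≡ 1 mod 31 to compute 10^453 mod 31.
By Fermat: 10^{30} ≡ 1 mod 31. 453 ≡ 3 mod 30. So 10^{453} ≡ 10^{3} ≡ 8 mod 31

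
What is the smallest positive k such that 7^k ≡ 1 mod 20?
Powers of 7 mod 20: 7^1≡7, 7^2≡9, 7^3≡3, 7^4≡1. ord_20(7) = 4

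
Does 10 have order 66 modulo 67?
10^{33} ≡ 1 mod 67 and 33 < 66, so ord_67(10) = 33 ≠ 66 and 10 is not a primitive root.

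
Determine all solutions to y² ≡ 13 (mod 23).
The square roots of 13 mod 23 are 6 and 17. Verify: 6² = 36 ≡ 13 (mod 23)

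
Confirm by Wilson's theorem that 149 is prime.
(148)! mod 149 = 148. Since this equals -1 (mod 149), Wilson confirms 149 is prime.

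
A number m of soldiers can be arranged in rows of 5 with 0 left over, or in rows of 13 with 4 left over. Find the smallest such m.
M = 5 × 13 = 65. M₁ = 13, y₁ ≡ 2 (mod 5). M₂ = 5, y₂ ≡ 8 (mod 13). m = 0×13×2 + 4×5×8 ≡ 30 (mod 65)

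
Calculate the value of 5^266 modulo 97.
Using Fermat: 5^{96} ≡ 1 (mod 97). 266 ≡ 74 (mod 96). So 5^{266} ≡ 5^{74} ≡ 32 (mod 97)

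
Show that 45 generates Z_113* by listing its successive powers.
45^1, 45^2, ..., 45^{112} mod 113: [45, 104, 47, 81, 29, 62, 78, 7, 89, 50, 103, 2, 90, 95, 94, 49, 58, 11, 43, 14, 65, 100, 93, 4, 67, 77, 75, 98, 3, 22, 86, 28, 17, 87, 73, 8, 21, 41, 37, 83, 6, 44, 59, 56, 34, 61, 33, 16, 42, 82, 74, 53, 12, 88, 5, 112, 68, 9, 66, 32, 84, 51, 35, 106, 24, 63, 10, 111, 23, 18, 19, 64, 55, 102, 70, 99, 48, 13, 20, 109, 46, 36, 38, 15, 110, 91, 27, 85, 96, 26, 40, 105, 92, 72, 76, 30, 107, 69, 54, 57, 79, 52, 80, 97, 71, 31, 39, 60, 101, 25, 108, 1]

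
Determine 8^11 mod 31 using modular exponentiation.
By repeated squaring (mod 31): 8^{1}≡8, 8^{2}≡2, 8^{4}≡4, 8^{8}≡16. Then 8^{11} = 8^{8+2+1} ≡ 16 × 2 × 8 ≡ 8 (mod 31)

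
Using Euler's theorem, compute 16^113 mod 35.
By Euler: 16^{24} ≡ 1 mod 35 since gcd(16, 35) = 1. 113 = 4×24 + 17. So 16^{113} ≡ 16^{17} ≡ 11 mod 35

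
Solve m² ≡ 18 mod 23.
The square roots of 18 mod 23 are 8 and 15. Verify: 8² = 64 ≡ 18 mod 23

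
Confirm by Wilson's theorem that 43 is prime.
(42)! mod 43 = 42. Since this equals -1 mod 43, Wilson confirms 43 is prime.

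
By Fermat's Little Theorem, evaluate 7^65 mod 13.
By Fermat: 7^{12} ≡ 1 mod 13. 65 = 5×12 + 5. So 7^{65} ≡ 7^{5} ≡ 11 mod 13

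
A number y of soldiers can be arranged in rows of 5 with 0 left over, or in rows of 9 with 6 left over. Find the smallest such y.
M = 5 × 9 = 45. M₁ = 9, y₁ ≡ 4 (mod 5). M₂ = 5, y₂ ≡ 2 (mod 9). y = 0×9×4 + 6×5×2 ≡ 15 (mod 45)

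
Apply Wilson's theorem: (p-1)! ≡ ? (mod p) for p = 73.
By Wilson's theorem, (72)! ≡ -1 ≡ 72 (mod 73)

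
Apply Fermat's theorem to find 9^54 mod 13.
By Fermat: 9^{12} ≡ 1 mod 13. 54 = 4×12 + 6. So 9^{54} ≡ 9^{6} ≡ 1 mod 13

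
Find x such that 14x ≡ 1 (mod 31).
Since 31 is prime, by Fermat 14^(-1) ≡ 14^{29} ≡ 20 (mod 31). Verify: 14 × 20 = 280 ≡ 1 (mod 31)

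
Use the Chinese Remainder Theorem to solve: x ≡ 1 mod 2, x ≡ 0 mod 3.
M = 2 × 3 = 6. M₁ = 3, y₁ ≡ 1 mod 2. M₂ = 2, y₂ ≡ 2 mod 3. x = 1×3×1 + 0×2×2 ≡ 3 mod 6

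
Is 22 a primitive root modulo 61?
22^{15} ≡ 1 (mod 61) and 15 < 60, so ord_61(22) = 15 ≠ 60 and 22 is not a primitive root.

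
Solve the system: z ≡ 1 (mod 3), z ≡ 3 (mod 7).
M = 3 × 7 = 21. M₁ = 7, y₁ ≡ 1 (mod 3). M₂ = 3, y₂ ≡ 5 (mod 7). z = 1×7×1 + 3×3×5 ≡ 10 (mod 21)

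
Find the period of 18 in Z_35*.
Powers of 18 mod 35: 18^1≡18, 18^2≡9, 18^3≡22, 18^4≡11, 18^5≡23, 18^6≡29, 18^7≡32, 18^8≡16, 18^9≡8, 18^10≡4, 18^11≡2, 18^12≡1. Order = 12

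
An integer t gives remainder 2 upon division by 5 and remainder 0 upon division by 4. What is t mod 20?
M = 5 × 4 = 20. M₁ = 4, y₁ ≡ 4 mod 5. M₂ = 5, y₂ ≡ 1 mod 4. t = 2×4×4 + 0×5×1 ≡ 12 mod 20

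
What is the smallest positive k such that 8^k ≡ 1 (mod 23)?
Powers of 8 mod 23: 8^1≡8, 8^2≡18, 8^3≡6, 8^4≡2, 8^5≡16, 8^6≡13, 8^7≡12, 8^8≡4, 8^9≡9, 8^10≡3, 8^11≡1. So the order of 8 is 11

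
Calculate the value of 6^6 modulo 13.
By repeated squaring mod 13: 6^{1}≡6, 6^{2}≡10, 6^{4}≡9. Then 6^{6} = 6^{4+2} ≡ 9 × 10 ≡ 12 mod 13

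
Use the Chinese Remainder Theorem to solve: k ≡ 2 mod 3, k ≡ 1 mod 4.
M = 3 × 4 = 12. M₁ = 4, y₁ ≡ 1 mod 3. M₂ = 3, y₂ ≡ 3 mod 4. k = 2×4×1 + 1×3×3 ≡ 5 mod 12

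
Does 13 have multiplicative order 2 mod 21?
Powers of 13 mod 21: 13^1≡13, 13^2≡1. First k with 13^k≡1 is k=2. Yes, ord_21(13) = 2.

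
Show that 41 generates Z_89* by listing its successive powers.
41^1, 41^2, ..., 41^{88} mod 89: [41, 79, 35, 11, 6, 68, 29, 32, 66, 36, 52, 85, 14, 40, 38, 45, 65, 84, 62, 50, 3, 34, 59, 16, 33, 18, 26, 87, 7, 20, 19, 67, 77, 42, 31, 25, 46, 17, 74, 8, 61, 9, 13, 88, 48, 10, 54, 78, 83, 21, 60, 57, 23, 53, 37, 4, 75, 49, 51, 44, 24, 5, 27, 39, 86, 55, 30, 73, 56, 71, 63, 2, 82, 69, 70, 22, 12, 47, 58, 64, 43, 72, 15, 81, 28, 80, 76, 1]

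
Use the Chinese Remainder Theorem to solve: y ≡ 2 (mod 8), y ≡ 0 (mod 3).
M = 8 × 3 = 24. M₁ = 3, y₁ ≡ 3 (mod 8). M₂ = 8, y₂ ≡ 2 (mod 3). y = 2×3×3 + 0×8×2 ≡ 18 (mod 24)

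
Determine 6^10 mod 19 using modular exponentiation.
By repeated squaring (mod 19): 6^{1}≡6, 6^{2}≡17, 6^{4}≡4, 6^{8}≡16. Then 6^{10} = 6^{8+2} ≡ 16 × 17 ≡ 6 (mod 19)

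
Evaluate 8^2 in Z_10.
8^{2} = 64 ≡ 4 (mod 10)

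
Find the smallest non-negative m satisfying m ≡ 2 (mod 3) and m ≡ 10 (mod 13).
M = 3 × 13 = 39. M₁ = 13, y₁ ≡ 1 (mod 3). M₂ = 3, y₂ ≡ 9 (mod 13). m = 2×13×1 + 10×3×9 ≡ 23 (mod 39)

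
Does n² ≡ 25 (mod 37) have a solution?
By Euler's criterion: 25^{18} ≡ 1 (mod 37). Since this equals 1, 25 is a QR.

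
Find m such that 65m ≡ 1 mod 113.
Since 113 is prime, by Fermat 65^(-1) ≡ 65^{111} ≡ 40 mod 113. Verify: 65 × 40 = 2600 ≡ 1 mod 113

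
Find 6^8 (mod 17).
By repeated squaring (mod 17): 6^{1}≡6, 6^{2}≡2, 6^{4}≡4, 6^{8}≡16. So 6^{8} ≡ 16 (mod 17)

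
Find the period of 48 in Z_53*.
Powers of 48 mod 53: 48^1≡48, 48^2≡25, 48^3≡34, 48^4≡42, 48^5≡2, 48^6≡43, 48^7≡50, 48^8≡15, 48^9≡31, 48^10≡4, 48^11≡33, 48^12≡47, 48^13≡30, 48^14≡9, 48^15≡8, 48^16≡13, 48^17≡41, 48^18≡7, 48^19≡18, 48^20≡16, 48^21≡26, 48^22≡29, 48^23≡14, 48^24≡36, 48^25≡32, 48^26≡52, 48^27≡5, 48^28≡28, 48^29≡19, 48^30≡11, 48^31≡51, 48^32≡10, 48^33≡3, 48^34≡38, 48^35≡22, 48^36≡49, 48^37≡20, 48^38≡6, 48^39≡23, 48^40≡44, 48^41≡45, 48^42≡40, 48^43≡12, 48^44≡46, 48^45≡35, 48^46≡37, 48^47≡27, 48^48≡24, 48^49≡39, 48^50≡17, 48^51≡21, 48^52≡1. ord_53(48) = 52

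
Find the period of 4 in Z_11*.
Powers of 4 mod 11: 4^1≡4, 4^2≡5, 4^3≡9, 4^4≡3, 4^5≡1. ord_11(4) = 5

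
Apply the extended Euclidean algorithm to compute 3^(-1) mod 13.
Extended GCD: 3(-4) + 13(1) = 1. So 3^(-1) ≡ -4 ≡ 9 mod 13. Verify: 3 × 9 = 27 ≡ 1 mod 13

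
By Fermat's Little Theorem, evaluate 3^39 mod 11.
By Fermat: 3^{10} ≡ 1 mod 11. 39 = 3×10 + 9. So 3^{39} ≡ 3^{9} ≡ 4 mod 11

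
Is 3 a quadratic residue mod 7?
By Euler's criterion: 3^{3} ≡ 6 (mod 7). Since this equals -1 (≡ 6), 3 is not a QR.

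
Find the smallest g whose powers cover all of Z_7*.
g = 3. For each prime q|6: 3^{3}≡6, 3^{2}≡2, none ≡ 1, so ord_7(3) = 6 and 3 is a primitive root.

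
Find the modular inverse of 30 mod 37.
Since 37 is prime, by Fermat 30^(-1) ≡ 30^{35} ≡ 21 mod 37. Verify: 30 × 21 = 630 ≡ 1 mod 37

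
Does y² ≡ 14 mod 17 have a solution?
By Euler's criterion: 14^{8} ≡ 16 mod 17. Since this equals -1 (≡ 16), 14 is not a QR.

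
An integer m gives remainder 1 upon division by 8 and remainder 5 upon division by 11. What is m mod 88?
M = 8 × 11 = 88. M₁ = 11, y₁ ≡ 3 mod 8. M₂ = 8, y₂ ≡ 7 mod 11. m = 1×11×3 + 5×8×7 ≡ 49 mod 88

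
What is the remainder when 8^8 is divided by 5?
Using Fermat: 8^{4} ≡ 1 mod 5. 8 ≡ 0 mod 4. So 8^{8} ≡ 8^{0} ≡ 1 mod 5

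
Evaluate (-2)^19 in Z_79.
By repeated squaring (mod 79): (-2)^{1}≡77, (-2)^{2}≡4, (-2)^{4}≡16, (-2)^{8}≡19, (-2)^{16}≡45. Then (-2)^{19} = (-2)^{16+2+1} ≡ 45 × 4 × 77 ≡ 35 (mod 79)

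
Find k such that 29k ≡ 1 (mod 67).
Since 67 is prime, by Fermat 29^(-1) ≡ 29^{65} ≡ 37 (mod 67). Verify: 29 × 37 = 1073 ≡ 1 (mod 67)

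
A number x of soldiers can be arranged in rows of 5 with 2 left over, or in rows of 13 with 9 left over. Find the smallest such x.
M = 5 × 13 = 65. M₁ = 13, y₁ ≡ 2 mod 5. M₂ = 5, y₂ ≡ 8 mod 13. x = 2×13×2 + 9×5×8 ≡ 22 mod 65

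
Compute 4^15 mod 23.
By repeated squaring mod 23: 4^{1}≡4, 4^{2}≡16, 4^{4}≡3, 4^{8}≡9. Then 4^{15} = 4^{8+4+2+1} ≡ 9 × 3 × 16 × 4 ≡ 3 mod 23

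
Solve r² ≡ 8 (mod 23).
The square roots of 8 mod 23 are 13 and 10. Verify: 13² = 169 ≡ 8 (mod 23)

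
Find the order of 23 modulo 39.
Powers of 23 mod 39: 23^1≡23, 23^2≡22, 23^3≡38, 23^4≡16, 23^5≡17, 23^6≡1. Order = 6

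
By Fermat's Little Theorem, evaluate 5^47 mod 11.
By Fermat: 5^{10} ≡ 1 (mod 11). 47 = 4×10 + 7. So 5^{47} ≡ 5^{7} ≡ 3 (mod 11)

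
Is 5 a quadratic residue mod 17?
By Euler's criterion: 5^{8} ≡ 16 mod 17. Since this equals -1 (≡ 16), 5 is not a QR.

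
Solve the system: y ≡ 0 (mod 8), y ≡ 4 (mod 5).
M = 8 × 5 = 40. M₁ = 5, y₁ ≡ 5 (mod 8). M₂ = 8, y₂ ≡ 2 (mod 5). y = 0×5×5 + 4×8×2 ≡ 24 (mod 40)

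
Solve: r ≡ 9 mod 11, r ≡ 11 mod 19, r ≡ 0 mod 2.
M = 11 × 19 × 2 = 418. M₁ = 38, y₁ ≡ 9 mod 11. M₂ = 22, y₂ ≡ 13 mod 19. M₃ = 209, y₃ ≡ 1 mod 2. r = 9×38×9 + 11×22×13 + 0×209×1 ≡ 372 mod 418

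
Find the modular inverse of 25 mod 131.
Since 131 is prime, by Fermat 25^(-1) ≡ 25^{129} ≡ 21 (mod 131). Verify: 25 × 21 = 525 ≡ 1 (mod 131)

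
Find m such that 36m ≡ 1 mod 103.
Since 103 is prime, by Fermat 36^(-1) ≡ 36^{101} ≡ 83 mod 103. Verify: 36 × 83 = 2988 ≡ 1 mod 103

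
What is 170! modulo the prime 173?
(172)! = (170)! × (171) × (172) ≡ -1 (mod 173). So (170)! ≡ -1 × [(172)(171)]^(-1) ≡ 86 (mod 173)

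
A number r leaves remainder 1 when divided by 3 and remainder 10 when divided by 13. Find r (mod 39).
M = 3 × 13 = 39. M₁ = 13, y₁ ≡ 1 (mod 3). M₂ = 3, y₂ ≡ 9 (mod 13). r = 1×13×1 + 10×3×9 ≡ 10 (mod 39)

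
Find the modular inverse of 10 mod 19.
Since 19 is prime, by Fermat 10^(-1) ≡ 10^{17} ≡ 2 (mod 19). Verify: 10 × 2 = 20 ≡ 1 (mod 19)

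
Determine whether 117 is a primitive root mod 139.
117^{69} ≡ 1 (mod 139) and 69 < 138, so ord_139(117) = 69 ≠ 138 and 117 is not a primitive root.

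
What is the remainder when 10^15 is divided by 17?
By repeated squaring mod 17: 10^{1}≡10, 10^{2}≡15, 10^{4}≡4, 10^{8}≡16. Then 10^{15} = 10^{8+4+2+1} ≡ 16 × 4 × 15 × 10 ≡ 12 mod 17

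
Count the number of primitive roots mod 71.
There are φ(71-1) = φ(70) = 24 primitive roots modulo 71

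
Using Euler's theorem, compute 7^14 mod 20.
By Euler: 7^{8} ≡ 1 mod 20 since gcd(7, 20) = 1. 14 = 1×8 + 6. So 7^{14} ≡ 7^{6} ≡ 9 mod 20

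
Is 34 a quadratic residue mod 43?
By Euler's criterion: 34^{21} ≡ 42 (mod 43). Since this equals -1 (≡ 42), 34 is not a QR.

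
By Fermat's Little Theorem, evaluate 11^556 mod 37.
By Fermat: 11^{36} ≡ 1 mod 37. 556 ≡ 16 mod 36. So 11^{556} ≡ 11^{16} ≡ 26 mod 37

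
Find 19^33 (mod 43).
By repeated squaring (mod 43): 19^{1}≡19, 19^{2}≡17, 19^{4}≡31, 19^{8}≡15, 19^{16}≡10, 19^{32}≡14. Then 19^{33} = 19^{32+1} ≡ 14 × 19 ≡ 8 (mod 43)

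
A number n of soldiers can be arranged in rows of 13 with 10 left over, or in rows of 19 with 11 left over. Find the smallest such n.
M = 13 × 19 = 247. M₁ = 19, y₁ ≡ 11 (mod 13). M₂ = 13, y₂ ≡ 3 (mod 19). n = 10×19×11 + 11×13×3 ≡ 49 (mod 247)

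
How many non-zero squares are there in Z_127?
Exactly half the non-zero residues mod a prime are QRs: (127-1)/2 = 63.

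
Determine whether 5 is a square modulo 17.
By Euler's criterion: 5^{8} ≡ 16 (mod 17). Since this equals -1 (≡ 16), 5 is not a QR.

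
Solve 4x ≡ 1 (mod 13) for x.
Since 13 is prime, by Fermat 4^(-1) ≡ 4^{11} ≡ 10 (mod 13). Verify: 4 × 10 = 40 ≡ 1 (mod 13)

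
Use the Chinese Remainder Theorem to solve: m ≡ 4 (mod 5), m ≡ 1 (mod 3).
M = 5 × 3 = 15. M₁ = 3, y₁ ≡ 2 (mod 5). M₂ = 5, y₂ ≡ 2 (mod 3). m = 4×3×2 + 1×5×2 ≡ 4 (mod 15)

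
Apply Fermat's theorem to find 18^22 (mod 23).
By Fermat's Little Theorem, 18^{22} ≡ 1 (mod 23) since 23 is prime and gcd(18, 23) = 1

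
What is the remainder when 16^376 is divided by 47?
Using Fermat: 16^{46} ≡ 1 mod 47. 376 ≡ 8 mod 46. So 16^{376} ≡ 16^{8} ≡ 42 mod 47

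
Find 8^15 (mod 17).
By repeated squaring (mod 17): 8^{1}≡8, 8^{2}≡13, 8^{4}≡16, 8^{8}≡1. Then 8^{15} = 8^{8+4+2+1} ≡ 1 × 16 × 13 × 8 ≡ 15 (mod 17)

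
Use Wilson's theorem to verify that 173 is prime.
(172)! mod 173 = 172. Since this equals -1 (mod 173), Wilson confirms 173 is prime.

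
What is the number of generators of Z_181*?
A prime p has φ(p-1) primitive roots; here φ(180) = 48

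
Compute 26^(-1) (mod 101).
Since 101 is prime, by Fermat 26^(-1) ≡ 26^{99} ≡ 35 (mod 101). Verify: 26 × 35 = 910 ≡ 1 (mod 101)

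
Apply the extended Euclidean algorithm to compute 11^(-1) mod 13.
Extended GCD: 11(6) + 13(-5) = 1. So 11^(-1) ≡ 6 (mod 13). Verify: 11 × 6 = 66 ≡ 1 (mod 13)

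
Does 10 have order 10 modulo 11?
10^{2} ≡ 1 (mod 11) and 2 < 10, so ord_11(10) = 2 ≠ 10 and 10 is not a primitive root.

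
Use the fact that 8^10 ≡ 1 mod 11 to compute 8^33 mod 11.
By Fermat: 8^{10} ≡ 1 mod 11. 33 = 3×10 + 3. So 8^{33} ≡ 8^{3} ≡ 6 mod 11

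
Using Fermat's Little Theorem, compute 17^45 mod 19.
By Fermat: 17^{18} ≡ 1 (mod 19). 45 = 2×18 + 9. So 17^{45} ≡ 17^{9} ≡ 1 (mod 19)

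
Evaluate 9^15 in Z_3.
By repeated squaring (mod 3): 9^{1}≡0, 9^{2}≡0, 9^{4}≡0, 9^{8}≡0. Then 9^{15} = 9^{8+4+2+1} ≡ 0 × 0 × 0 × 0 ≡ 0 (mod 3)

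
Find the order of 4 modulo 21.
Powers of 4 mod 21: 4^1≡4, 4^2≡16, 4^3≡1. ord_21(4) = 3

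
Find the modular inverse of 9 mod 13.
Since 13 is prime, by Fermat 9^(-1) ≡ 9^{11} ≡ 3 (mod 13). Verify: 9 × 3 = 27 ≡ 1 (mod 13)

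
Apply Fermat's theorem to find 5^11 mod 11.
By Fermat: 5^{10} ≡ 1 mod 11. So 5^{11} = 5^{10} · 5^{1} ≡ 5^{1} ≡ 5 mod 11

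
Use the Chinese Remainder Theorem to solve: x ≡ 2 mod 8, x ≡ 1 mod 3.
M = 8 × 3 = 24. M₁ = 3, y₁ ≡ 3 mod 8. M₂ = 8, y₂ ≡ 2 mod 3. x = 2×3×3 + 1×8×2 ≡ 10 mod 24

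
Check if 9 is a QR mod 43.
By Euler's criterion: 9^{21} ≡ 1 (mod 43). Since this equals 1, 9 is a QR.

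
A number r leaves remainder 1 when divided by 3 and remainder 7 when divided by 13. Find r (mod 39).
M = 3 × 13 = 39. M₁ = 13, y₁ ≡ 1 (mod 3). M₂ = 3, y₂ ≡ 9 (mod 13). r = 1×13×1 + 7×3×9 ≡ 7 (mod 39)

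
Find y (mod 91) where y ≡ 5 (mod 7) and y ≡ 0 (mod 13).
M = 7 × 13 = 91. M₁ = 13, y₁ ≡ 6 (mod 7). M₂ = 7, y₂ ≡ 2 (mod 13). y = 5×13×6 + 0×7×2 ≡ 26 (mod 91)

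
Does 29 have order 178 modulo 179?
29^{89} ≡ 1 (mod 179) and 89 < 178, so ord_179(29) = 89 ≠ 178 and 29 is not a primitive root.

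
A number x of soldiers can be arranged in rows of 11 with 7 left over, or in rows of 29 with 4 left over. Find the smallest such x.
M = 11 × 29 = 319. M₁ = 29, y₁ ≡ 8 (mod 11). M₂ = 11, y₂ ≡ 8 (mod 29). x = 7×29×8 + 4×11×8 ≡ 62 (mod 319)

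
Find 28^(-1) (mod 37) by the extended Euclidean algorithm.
Extended GCD: 28(4) + 37(-3) = 1. So 28^(-1) ≡ 4 (mod 37). Verify: 28 × 4 = 112 ≡ 1 (mod 37)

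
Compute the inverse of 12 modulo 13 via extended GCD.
Extended GCD: 12(-1) + 13(1) = 1. So 12^(-1) ≡ -1 ≡ 12 mod 13. Verify: 12 × 12 = 144 ≡ 1 mod 13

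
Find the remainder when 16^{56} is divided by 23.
By Fermat: 16^{22} ≡ 1 mod 23. 56 = 2×22 + 12. So 16^{56} ≡ 16^{12} ≡ 16 mod 23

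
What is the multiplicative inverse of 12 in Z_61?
Since 61 is prime, by Fermat 12^(-1) ≡ 12^{59} ≡ 56 mod 61. Verify: 12 × 56 = 672 ≡ 1 mod 61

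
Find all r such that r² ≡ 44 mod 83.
The square roots of 44 mod 83 are 25 and 58. Verify: 25² = 625 ≡ 44 mod 83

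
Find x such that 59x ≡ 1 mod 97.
Since 97 is prime, by Fermat 59^(-1) ≡ 59^{95} ≡ 74 mod 97. Verify: 59 × 74 = 4366 ≡ 1 mod 97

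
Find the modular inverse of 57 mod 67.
Since 67 is prime, by Fermat 57^(-1) ≡ 57^{65} ≡ 20 (mod 67). Verify: 57 × 20 = 1140 ≡ 1 (mod 67)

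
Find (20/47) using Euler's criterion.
(20/47) = 20^{23} mod 47 = -1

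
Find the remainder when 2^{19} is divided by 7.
By Fermat: 2^{6} ≡ 1 (mod 7). 19 = 3×6 + 1. So 2^{19} ≡ 2^{1} ≡ 2 (mod 7)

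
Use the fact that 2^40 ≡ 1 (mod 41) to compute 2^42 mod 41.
By Fermat: 2^{40} ≡ 1 (mod 41). So 2^{42} = 2^{40} · 2^{2} ≡ 2^{2} ≡ 4 (mod 41)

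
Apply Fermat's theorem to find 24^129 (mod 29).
By Fermat: 24^{28} ≡ 1 (mod 29). 129 = 4×28 + 17. So 24^{129} ≡ 24^{17} ≡ 20 (mod 29)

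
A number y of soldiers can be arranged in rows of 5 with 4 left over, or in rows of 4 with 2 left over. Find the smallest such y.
M = 5 × 4 = 20. M₁ = 4, y₁ ≡ 4 mod 5. M₂ = 5, y₂ ≡ 1 mod 4. y = 4×4×4 + 2×5×1 ≡ 14 mod 20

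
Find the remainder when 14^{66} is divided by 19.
By Fermat: 14^{18} ≡ 1 (mod 19). 66 = 3×18 + 12. So 14^{66} ≡ 14^{12} ≡ 11 (mod 19)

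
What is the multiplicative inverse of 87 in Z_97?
Since 97 is prime, by Fermat 87^(-1) ≡ 87^{95} ≡ 29 mod 97. Verify: 87 × 29 = 2523 ≡ 1 mod 97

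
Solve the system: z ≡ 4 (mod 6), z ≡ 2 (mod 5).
M = 6 × 5 = 30. M₁ = 5, y₁ ≡ 5 (mod 6). M₂ = 6, y₂ ≡ 1 (mod 5). z = 4×5×5 + 2×6×1 ≡ 22 (mod 30)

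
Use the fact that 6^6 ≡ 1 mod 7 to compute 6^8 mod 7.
By Fermat: 6^{6} ≡ 1 mod 7. So 6^{8} = 6^{6} · 6^{2} ≡ 6^{2} ≡ 1 mod 7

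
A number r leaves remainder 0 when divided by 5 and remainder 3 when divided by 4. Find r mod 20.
M = 5 × 4 = 20. M₁ = 4, y₁ ≡ 4 mod 5. M₂ = 5, y₂ ≡ 1 mod 4. r = 0×4×4 + 3×5×1 ≡ 15 mod 20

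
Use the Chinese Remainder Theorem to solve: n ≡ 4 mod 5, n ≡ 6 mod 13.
M = 5 × 13 = 65. M₁ = 13, y₁ ≡ 2 mod 5. M₂ = 5, y₂ ≡ 8 mod 13. n = 4×13×2 + 6×5×8 ≡ 19 mod 65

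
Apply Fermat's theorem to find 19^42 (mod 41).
By Fermat: 19^{40} ≡ 1 (mod 41). So 19^{42} = 19^{40} · 19^{2} ≡ 19^{2} ≡ 33 (mod 41)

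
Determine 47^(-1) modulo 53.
Since 53 is prime, by Fermat 47^(-1) ≡ 47^{51} ≡ 44 mod 53. Verify: 47 × 44 = 2068 ≡ 1 mod 53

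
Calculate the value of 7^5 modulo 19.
By repeated squaring (mod 19): 7^{1}≡7, 7^{2}≡11, 7^{4}≡7. Then 7^{5} = 7^{4+1} ≡ 7 × 7 ≡ 11 (mod 19)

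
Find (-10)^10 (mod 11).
Using Fermat: (-10)^{10} ≡ 1 (mod 11). 10 ≡ 0 (mod 10). So (-10)^{10} ≡ (-10)^{0} ≡ 1 (mod 11)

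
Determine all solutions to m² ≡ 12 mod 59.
The square roots of 12 mod 59 are 22 and 37. Verify: 22² = 484 ≡ 12 mod 59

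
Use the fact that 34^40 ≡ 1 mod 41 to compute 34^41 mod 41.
By Fermat: 34^{40} ≡ 1 mod 41. So 34^{41} = 34^{40} · 34^{1} ≡ 34^{1} ≡ 34 mod 41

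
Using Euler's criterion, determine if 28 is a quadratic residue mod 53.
By Euler's criterion: 28^{26} ≡ 1 (mod 53). Since this equals 1, 28 is a QR.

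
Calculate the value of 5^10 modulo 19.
By repeated squaring (mod 19): 5^{1}≡5, 5^{2}≡6, 5^{4}≡17, 5^{8}≡4. Then 5^{10} = 5^{8+2} ≡ 4 × 6 ≡ 5 (mod 19)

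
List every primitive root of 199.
There are φ(198) = 60 primitive roots mod 199: {3, 6, 15, 22, 30, 34, 38, 39, 41, 44, 48, 54, 68, 69, 71, 73, 75, 77, 84, 87, 95, 97, 99, 105, 108, 110, 113, 118, 119, 120, 127, 129, 133, 134, 142, 143, 146, 148, 149, 150, 152, 153, 154, 163, 164, 166, 167, 168, 170, 173, 176, 179, 183, 185, 186, 189, 190, 192, 195, 197}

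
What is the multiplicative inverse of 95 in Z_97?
Since 97 is prime, by Fermat 95^(-1) ≡ 95^{95} ≡ 48 (mod 97). Verify: 95 × 48 = 4560 ≡ 1 (mod 97)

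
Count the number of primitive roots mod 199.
There are φ(199-1) = φ(198) = 60 primitive roots modulo 199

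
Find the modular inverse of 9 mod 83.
Since 83 is prime, by Fermat 9^(-1) ≡ 9^{81} ≡ 37 mod 83. Verify: 9 × 37 = 333 ≡ 1 mod 83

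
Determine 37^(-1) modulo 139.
Since 139 is prime, by Fermat 37^(-1) ≡ 37^{137} ≡ 124 mod 139. Verify: 37 × 124 = 4588 ≡ 1 mod 139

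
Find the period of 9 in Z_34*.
Powers of 9 mod 34: 9^1≡9, 9^2≡13, 9^3≡15, 9^4≡33, 9^5≡25, 9^6≡21, 9^7≡19, 9^8≡1. So the order of 9 is 8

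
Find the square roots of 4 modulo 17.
The square roots of 4 mod 17 are 2 and 15. Verify: 2² = 4 ≡ 4 mod 17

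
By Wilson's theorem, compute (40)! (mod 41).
By Wilson's theorem, (40)! ≡ -1 ≡ 40 (mod 41)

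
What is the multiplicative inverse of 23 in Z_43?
Since 43 is prime, by Fermat 23^(-1) ≡ 23^{41} ≡ 15 (mod 43). Verify: 23 × 15 = 345 ≡ 1 (mod 43)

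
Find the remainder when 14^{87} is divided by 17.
By Fermat: 14^{16} ≡ 1 mod 17. 87 = 5×16 + 7. So 14^{87} ≡ 14^{7} ≡ 6 mod 17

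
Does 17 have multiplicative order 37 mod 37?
Powers of 17 mod 37: 17^1≡17, 17^2≡30, 17^3≡29, 17^4≡12, 17^5≡19, 17^6≡27, 17^7≡15, 17^8≡33, 17^9≡6, 17^10≡28, 17^11≡32, 17^12≡26, 17^13≡35, 17^14≡3, 17^15≡14, 17^16≡16, 17^17≡13, 17^18≡36, 17^19≡20, 17^20≡7, 17^21≡8, 17^22≡25, 17^23≡18, 17^24≡10, 17^25≡22, 17^26≡4, 17^27≡31, 17^28≡9, 17^29≡5, 17^30≡11, 17^31≡2, 17^32≡34, 17^33≡23, 17^34≡21, 17^35≡24, 17^36≡1. Already 17^36≡1, so the order is 36 < 37. No, the actual order is 36.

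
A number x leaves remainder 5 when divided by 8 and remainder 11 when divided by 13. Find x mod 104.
M = 8 × 13 = 104. M₁ = 13, y₁ ≡ 5 mod 8. M₂ = 8, y₂ ≡ 5 mod 13. x = 5×13×5 + 11×8×5 ≡ 37 mod 104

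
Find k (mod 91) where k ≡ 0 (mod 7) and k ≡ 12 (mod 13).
M = 7 × 13 = 91. M₁ = 13, y₁ ≡ 6 (mod 7). M₂ = 7, y₂ ≡ 2 (mod 13). k = 0×13×6 + 12×7×2 ≡ 77 (mod 91)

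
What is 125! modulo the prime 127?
(126)! = (125)! × (126) ≡ -1 mod 127. So (125)! ≡ -1 × (126)^(-1) ≡ (-1)×(-1) = 1 mod 127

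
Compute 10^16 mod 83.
By repeated squaring (mod 83): 10^{1}≡10, 10^{2}≡17, 10^{4}≡40, 10^{8}≡23, 10^{16}≡31. So 10^{16} ≡ 31 (mod 83)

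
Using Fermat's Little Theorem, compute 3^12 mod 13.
By Fermat's Little Theorem, 3^{12} ≡ 1 (mod 13) since 13 is prime and gcd(3, 13) = 1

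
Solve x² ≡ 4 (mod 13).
The square roots of 4 mod 13 are 11 and 2. Verify: 11² = 121 ≡ 4 (mod 13)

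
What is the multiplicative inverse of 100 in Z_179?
Since 179 is prime, by Fermat 100^(-1) ≡ 100^{177} ≡ 145 (mod 179). Verify: 100 × 145 = 14500 ≡ 1 (mod 179)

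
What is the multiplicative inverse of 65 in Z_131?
Since 131 is prime, by Fermat 65^(-1) ≡ 65^{129} ≡ 129 (mod 131). Verify: 65 × 129 = 8385 ≡ 1 (mod 131)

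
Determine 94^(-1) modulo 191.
Since 191 is prime, by Fermat 94^(-1) ≡ 94^{189} ≡ 63 mod 191. Verify: 94 × 63 = 5922 ≡ 1 mod 191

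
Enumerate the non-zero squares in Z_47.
Quadratic residues modulo 47: {1, 2, 3, 4, 6, 7, 8, 9, 12, 14, 16, 17, 18, 21, 24, 25, 27, 28, 32, 34, 36, 37, 42}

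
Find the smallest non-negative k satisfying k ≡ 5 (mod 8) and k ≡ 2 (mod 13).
M = 8 × 13 = 104. M₁ = 13, y₁ ≡ 5 (mod 8). M₂ = 8, y₂ ≡ 5 (mod 13). k = 5×13×5 + 2×8×5 ≡ 93 (mod 104)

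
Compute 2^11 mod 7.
Using Fermat: 2^{6} ≡ 1 mod 7. 11 ≡ 5 mod 6. So 2^{11} ≡ 2^{5} ≡ 4 mod 7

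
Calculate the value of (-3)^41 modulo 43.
By repeated squaring (mod 43): (-3)^{1}≡40, (-3)^{2}≡9, (-3)^{4}≡38, (-3)^{8}≡25, (-3)^{16}≡23, (-3)^{32}≡13. Then (-3)^{41} = (-3)^{32+8+1} ≡ 13 × 25 × 40 ≡ 14 (mod 43)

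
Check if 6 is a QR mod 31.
By Euler's criterion: 6^{15} ≡ 30 (mod 31). Since this equals -1 (≡ 30), 6 is not a QR.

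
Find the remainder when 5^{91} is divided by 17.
By Fermat: 5^{16} ≡ 1 mod 17. 91 = 5×16 + 11. So 5^{91} ≡ 5^{11} ≡ 11 mod 17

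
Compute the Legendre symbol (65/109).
(65/109) = 65^{54} mod 109 = -1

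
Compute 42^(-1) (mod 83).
Since 83 is prime, by Fermat 42^(-1) ≡ 42^{81} ≡ 2 (mod 83). Verify: 42 × 2 = 84 ≡ 1 (mod 83)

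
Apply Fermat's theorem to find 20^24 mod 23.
By Fermat: 20^{22} ≡ 1 mod 23. So 20^{24} = 20^{22} · 20^{2} ≡ 20^{2} ≡ 9 mod 23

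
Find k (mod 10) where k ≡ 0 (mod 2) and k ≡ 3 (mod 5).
M = 2 × 5 = 10. M₁ = 5, y₁ ≡ 1 (mod 2). M₂ = 2, y₂ ≡ 3 (mod 5). k = 0×5×1 + 3×2×3 ≡ 8 (mod 10)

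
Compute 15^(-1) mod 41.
Since 41 is prime, by Fermat 15^(-1) ≡ 15^{39} ≡ 11 mod 41. Verify: 15 × 11 = 165 ≡ 1 mod 41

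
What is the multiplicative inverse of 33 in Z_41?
Since 41 is prime, by Fermat 33^(-1) ≡ 33^{39} ≡ 5 mod 41. Verify: 33 × 5 = 165 ≡ 1 mod 41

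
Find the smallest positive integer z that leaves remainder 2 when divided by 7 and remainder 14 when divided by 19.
M = 7 × 19 = 133. M₁ = 19, y₁ ≡ 3 mod 7. M₂ = 7, y₂ ≡ 11 mod 19. z = 2×19×3 + 14×7×11 ≡ 128 mod 133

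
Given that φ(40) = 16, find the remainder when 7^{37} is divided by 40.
By Euler: 7^{16} ≡ 1 (mod 40) since gcd(7, 40) = 1. 37 = 2×16 + 5. So 7^{37} ≡ 7^{5} ≡ 7 (mod 40)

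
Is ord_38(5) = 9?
Powers of 5 mod 38: 5^1≡5, 5^2≡25, 5^3≡11, 5^4≡17, 5^5≡9, 5^6≡7, 5^7≡35, 5^8≡23, 5^9≡1. First k with 5^k≡1 is k=9. Yes, ord_38(5) = 9.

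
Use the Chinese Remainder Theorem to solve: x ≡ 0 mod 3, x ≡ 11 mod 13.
M = 3 × 13 = 39. M₁ = 13, y₁ ≡ 1 mod 3. M₂ = 3, y₂ ≡ 9 mod 13. x = 0×13×1 + 11×3×9 ≡ 24 mod 39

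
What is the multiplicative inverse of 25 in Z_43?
Since 43 is prime, by Fermat 25^(-1) ≡ 25^{41} ≡ 31 mod 43. Verify: 25 × 31 = 775 ≡ 1 mod 43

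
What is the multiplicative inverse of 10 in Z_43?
Since 43 is prime, by Fermat 10^(-1) ≡ 10^{41} ≡ 13 mod 43. Verify: 10 × 13 = 130 ≡ 1 mod 43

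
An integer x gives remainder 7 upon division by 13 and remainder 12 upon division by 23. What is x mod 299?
M = 13 × 23 = 299. M₁ = 23, y₁ ≡ 4 mod 13. M₂ = 13, y₂ ≡ 16 mod 23. x = 7×23×4 + 12×13×16 ≡ 150 mod 299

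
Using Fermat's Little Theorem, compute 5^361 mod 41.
By Fermat: 5^{40} ≡ 1 mod 41. 361 ≡ 1 mod 40. So 5^{361} ≡ 5^{1} ≡ 5 mod 41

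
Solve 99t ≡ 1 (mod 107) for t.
Since 107 is prime, by Fermat 99^(-1) ≡ 99^{105} ≡ 40 (mod 107). Verify: 99 × 40 = 3960 ≡ 1 (mod 107)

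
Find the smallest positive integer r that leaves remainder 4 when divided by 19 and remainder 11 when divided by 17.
M = 19 × 17 = 323. M₁ = 17, y₁ ≡ 9 mod 19. M₂ = 19, y₂ ≡ 9 mod 17. r = 4×17×9 + 11×19×9 ≡ 232 mod 323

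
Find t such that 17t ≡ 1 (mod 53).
Since 53 is prime, by Fermat 17^(-1) ≡ 17^{51} ≡ 25 (mod 53). Verify: 17 × 25 = 425 ≡ 1 (mod 53)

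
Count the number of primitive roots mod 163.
There are φ(163-1) = φ(162) = 54 primitive roots modulo 163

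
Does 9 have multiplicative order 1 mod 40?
Powers of 9 mod 40: 9^1≡9, 9^2≡1. 9^1≡9≢1, so ord ≠ 1. No, the actual order is 2.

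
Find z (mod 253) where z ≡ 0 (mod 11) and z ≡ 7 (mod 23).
M = 11 × 23 = 253. M₁ = 23, y₁ ≡ 1 (mod 11). M₂ = 11, y₂ ≡ 21 (mod 23). z = 0×23×1 + 7×11×21 ≡ 99 (mod 253)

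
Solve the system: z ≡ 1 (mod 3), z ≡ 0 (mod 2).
M = 3 × 2 = 6. M₁ = 2, y₁ ≡ 2 (mod 3). M₂ = 3, y₂ ≡ 1 (mod 2). z = 1×2×2 + 0×3×1 ≡ 4 (mod 6)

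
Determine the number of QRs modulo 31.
Exactly half the non-zero residues mod a prime are QRs: (31-1)/2 = 15.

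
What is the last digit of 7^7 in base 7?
By repeated squaring mod 7: 7^{1}≡0, 7^{2}≡0, 7^{4}≡0. Then 7^{7} = 7^{4+2+1} ≡ 0 × 0 × 0 ≡ 0 mod 7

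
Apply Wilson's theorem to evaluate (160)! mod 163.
(162)! = (160)! × (161) × (162) ≡ -1 (mod 163). So (160)! ≡ -1 × [(162)(161)]^(-1) ≡ 81 (mod 163)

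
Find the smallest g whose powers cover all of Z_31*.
g = 3. For each prime q|30: 3^{15}≡30, 3^{10}≡25, 3^{6}≡16, none ≡ 1, so ord_31(3) = 30 and 3 is a primitive root.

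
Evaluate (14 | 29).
(14/29) = 14^{14} mod 29 = -1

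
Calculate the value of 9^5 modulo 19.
By repeated squaring mod 19: 9^{1}≡9, 9^{2}≡5, 9^{4}≡6. Then 9^{5} = 9^{4+1} ≡ 6 × 9 ≡ 16 mod 19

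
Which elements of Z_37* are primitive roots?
There are φ(36) = 12 primitive roots mod 37: {2, 5, 13, 15, 17, 18, 19, 20, 22, 24, 32, 35}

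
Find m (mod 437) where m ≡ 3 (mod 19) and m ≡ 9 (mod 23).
M = 19 × 23 = 437. M₁ = 23, y₁ ≡ 5 (mod 19). M₂ = 19, y₂ ≡ 17 (mod 23). m = 3×23×5 + 9×19×17 ≡ 193 (mod 437)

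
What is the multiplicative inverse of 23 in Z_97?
Since 97 is prime, by Fermat 23^(-1) ≡ 23^{95} ≡ 38 mod 97. Verify: 23 × 38 = 874 ≡ 1 mod 97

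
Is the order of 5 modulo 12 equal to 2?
Powers of 5 mod 12: 5^1≡5, 5^2≡1. First k with 5^k≡1 is k=2. Yes, ord_12(5) = 2.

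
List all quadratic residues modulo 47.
QRs mod 47: {1, 2, 3, 4, 6, 7, 8, 9, 12, 14, 16, 17, 18, 21, 24, 25, 27, 28, 32, 34, 36, 37, 42}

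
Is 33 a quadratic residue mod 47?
By Euler's criterion: 33^{23} ≡ 46 (mod 47). Since this equals -1 (≡ 46), 33 is not a QR.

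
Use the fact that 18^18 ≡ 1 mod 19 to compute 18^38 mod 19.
By Fermat: 18^{18} ≡ 1 mod 19. 38 = 2×18 + 2. So 18^{38} ≡ 18^{2} ≡ 1 mod 19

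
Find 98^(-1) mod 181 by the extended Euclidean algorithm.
Extended GCD: 98(-24) + 181(13) = 1. So 98^(-1) ≡ -24 ≡ 157 mod 181. Verify: 98 × 157 = 15386 ≡ 1 mod 181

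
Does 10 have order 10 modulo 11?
10^{2} ≡ 1 (mod 11) and 2 < 10, so ord_11(10) = 2 ≠ 10 and 10 is not a primitive root.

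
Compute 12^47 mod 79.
By repeated squaring (mod 79): 12^{1}≡12, 12^{2}≡65, 12^{4}≡38, 12^{8}≡22, 12^{16}≡10, 12^{32}≡21. Then 12^{47} = 12^{32+8+4+2+1} ≡ 21 × 22 × 38 × 65 × 12 ≡ 57 (mod 79)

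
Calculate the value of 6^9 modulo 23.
By repeated squaring (mod 23): 6^{1}≡6, 6^{2}≡13, 6^{4}≡8, 6^{8}≡18. Then 6^{9} = 6^{8+1} ≡ 18 × 6 ≡ 16 (mod 23)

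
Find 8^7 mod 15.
By repeated squaring mod 15: 8^{1}≡8, 8^{2}≡4, 8^{4}≡1. Then 8^{7} = 8^{4+2+1} ≡ 1 × 4 × 8 ≡ 2 mod 15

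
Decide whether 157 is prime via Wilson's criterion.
(156)! mod 157 = 156. Since 156 ≡ -1 (mod 157), 157 is prime.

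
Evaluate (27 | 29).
(27/29) = 27^{14} mod 29 = -1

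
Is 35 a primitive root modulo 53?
ord_53(35) divides 52. For each prime q|52: 35^{26}≡52, 35^{4}≡36, none ≡ 1. So 35 has order 52 and is a primitive root mod 53.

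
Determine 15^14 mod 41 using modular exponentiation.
By repeated squaring mod 41: 15^{1}≡15, 15^{2}≡20, 15^{4}≡31, 15^{8}≡18. Then 15^{14} = 15^{8+4+2} ≡ 18 × 31 × 20 ≡ 8 mod 41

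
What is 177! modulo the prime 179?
(178)! = (177)! × (178) ≡ -1 mod 179. So (177)! ≡ -1 × (178)^(-1) ≡ (-1)×(-1) = 1 mod 179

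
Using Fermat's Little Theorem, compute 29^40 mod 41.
By Fermat's Little Theorem, 29^{40} ≡ 1 (mod 41) since 41 is prime and gcd(29, 41) = 1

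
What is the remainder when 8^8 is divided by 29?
By repeated squaring (mod 29): 8^{1}≡8, 8^{2}≡6, 8^{4}≡7, 8^{8}≡20. So 8^{8} ≡ 20 (mod 29)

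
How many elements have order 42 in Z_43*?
A prime p has φ(p-1) primitive roots; here φ(42) = 12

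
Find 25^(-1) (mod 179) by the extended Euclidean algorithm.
Extended GCD: 25(43) + 179(-6) = 1. So 25^(-1) ≡ 43 (mod 179). Verify: 25 × 43 = 1075 ≡ 1 (mod 179)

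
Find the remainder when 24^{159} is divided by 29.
By Fermat: 24^{28} ≡ 1 mod 29. 159 = 5×28 + 19. So 24^{159} ≡ 24^{19} ≡ 7 mod 29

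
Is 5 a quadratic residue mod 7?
By Euler's criterion: 5^{3} ≡ 6 (mod 7). Since this equals -1 (≡ 6), 5 is not a QR.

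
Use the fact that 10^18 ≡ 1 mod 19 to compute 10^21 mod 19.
By Fermat: 10^{18} ≡ 1 mod 19. So 10^{21} = 10^{18} · 10^{3} ≡ 10^{3} ≡ 12 mod 19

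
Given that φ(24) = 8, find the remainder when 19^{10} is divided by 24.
By Euler: 19^{8} ≡ 1 mod 24 since gcd(19, 24) = 1. 10 = 1×8 + 2. So 19^{10} ≡ 19^{2} ≡ 1 mod 24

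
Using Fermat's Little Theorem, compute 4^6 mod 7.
By Fermat's Little Theorem, 4^{6} ≡ 1 (mod 7) since 7 is prime and gcd(4, 7) = 1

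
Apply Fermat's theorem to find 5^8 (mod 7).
By Fermat: 5^{6} ≡ 1 (mod 7). So 5^{8} = 5^{6} · 5^{2} ≡ 5^{2} ≡ 4 (mod 7)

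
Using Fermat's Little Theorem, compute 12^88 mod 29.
By Fermat: 12^{28} ≡ 1 (mod 29). 88 = 3×28 + 4. So 12^{88} ≡ 12^{4} ≡ 1 (mod 29)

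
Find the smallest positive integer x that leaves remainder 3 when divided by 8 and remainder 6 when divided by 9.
M = 8 × 9 = 72. M₁ = 9, y₁ ≡ 1 (mod 8). M₂ = 8, y₂ ≡ 8 (mod 9). x = 3×9×1 + 6×8×8 ≡ 51 (mod 72)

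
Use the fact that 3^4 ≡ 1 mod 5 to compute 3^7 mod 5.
By Fermat: 3^{4} ≡ 1 mod 5. So 3^{7} = 3^{4} · 3^{3} ≡ 3^{3} ≡ 2 mod 5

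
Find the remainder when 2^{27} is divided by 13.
By Fermat: 2^{12} ≡ 1 mod 13. 27 = 2×12 + 3. So 2^{27} ≡ 2^{3} ≡ 8 mod 13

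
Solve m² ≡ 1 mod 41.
The square roots of 1 mod 41 are 1 and 40. Verify: 1² = 1 ≡ 1 mod 41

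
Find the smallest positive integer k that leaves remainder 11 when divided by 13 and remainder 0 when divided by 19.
M = 13 × 19 = 247. M₁ = 19, y₁ ≡ 11 (mod 13). M₂ = 13, y₂ ≡ 3 (mod 19). k = 11×19×11 + 0×13×3 ≡ 76 (mod 247)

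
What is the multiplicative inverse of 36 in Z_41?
Since 41 is prime, by Fermat 36^(-1) ≡ 36^{39} ≡ 8 mod 41. Verify: 36 × 8 = 288 ≡ 1 mod 41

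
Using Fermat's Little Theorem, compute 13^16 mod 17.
By Fermat's Little Theorem, 13^{16} ≡ 1 (mod 17) since 17 is prime and gcd(13, 17) = 1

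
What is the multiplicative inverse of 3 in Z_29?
Since 29 is prime, by Fermat 3^(-1) ≡ 3^{27} ≡ 10 mod 29. Verify: 3 × 10 = 30 ≡ 1 mod 29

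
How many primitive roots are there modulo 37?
There are φ(37-1) = φ(36) = 12 primitive roots modulo 37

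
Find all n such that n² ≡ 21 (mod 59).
The square roots of 21 mod 59 are 27 and 32. Verify: 27² = 729 ≡ 21 (mod 59)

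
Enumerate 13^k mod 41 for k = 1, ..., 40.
13^1, 13^2, ..., 13^{40} mod 41: [13, 5, 24, 25, 38, 2, 26, 10, 7, 9, 35, 4, 11, 20, 14, 18, 29, 8, 22, 40, 28, 36, 17, 16, 3, 39, 15, 31, 34, 32, 6, 37, 30, 21, 27, 23, 12, 33, 19, 1]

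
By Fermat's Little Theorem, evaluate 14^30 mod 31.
By Fermat's Little Theorem, 14^{30} ≡ 1 (mod 31) since 31 is prime and gcd(14, 31) = 1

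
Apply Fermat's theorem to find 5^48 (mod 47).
By Fermat: 5^{46} ≡ 1 (mod 47). So 5^{48} = 5^{46} · 5^{2} ≡ 5^{2} ≡ 25 (mod 47)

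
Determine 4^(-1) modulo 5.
Since 5 is prime, by Fermat 4^(-1) ≡ 4^{3} ≡ 4 mod 5. Verify: 4 × 4 = 16 ≡ 1 mod 5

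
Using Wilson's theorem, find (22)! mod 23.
By Wilson's theorem, (22)! ≡ -1 ≡ 22 mod 23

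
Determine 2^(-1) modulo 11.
Since 11 is prime, by Fermat 2^(-1) ≡ 2^{9} ≡ 6 (mod 11). Verify: 2 × 6 = 12 ≡ 1 (mod 11)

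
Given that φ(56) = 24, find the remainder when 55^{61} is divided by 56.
By Euler: 55^{24} ≡ 1 mod 56 since gcd(55, 56) = 1. 61 = 2×24 + 13. So 55^{61} ≡ 55^{13} ≡ 55 mod 56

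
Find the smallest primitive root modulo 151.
g = 6. Powers: [6, 36, 65, 88, 75, 148, 133, 43, 107, ...] generates all 150 non-zero residues.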